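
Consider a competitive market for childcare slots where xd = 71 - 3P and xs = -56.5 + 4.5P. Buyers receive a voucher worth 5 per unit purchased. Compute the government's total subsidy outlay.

Government cost = 145

Pre-subsidy: 71 - 3P = -56.5 + 4.5P gives P* = 17, x* = 20.
With the rebate, buyers effectively pay Pb = Ps − 5, where Ps is the price sellers receive.
Demand in terms of Ps becomes xd = 71 − 3(Ps − 5) = 86 - 3Ps. Setting this equal to supply: 86 - 3Ps = -56.5 + 4.5Ps, so Ps = 19.
Buyers pay Pb = 19 − 5 = 14; x' = -56.5 + 4.5·19 = 29.
Government outlay = subsidy × quantity = 5 × 29 = 145.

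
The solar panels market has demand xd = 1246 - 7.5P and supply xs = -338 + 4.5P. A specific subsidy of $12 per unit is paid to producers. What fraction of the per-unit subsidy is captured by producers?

Pre-subsidy: 1246 - 7.5P = -338 + 4.5P gives P* = 132, x* = 256.
With the subsidy, sellers receive Ps = Pb + 12 for each unit, where Pb is the price buyers pay.
Supply in terms of Pb becomes xs = -338 + 4.5(Pb + 12) = -284 + 4.5Pb. Setting this equal to demand: 1246 - 7.5Pb = -284 + 4.5Pb, so Pb = 127.5.
Sellers receive Ps = 127.5 + 12 = 139.5; x' = 1246 − 7.5·127.5 = 289.75.
Buyers' price falls by P* − Pb = 132 − 127.5 = 4.5; sellers' price rises by Ps − P* = 139.5 − 132 = 7.5.
So producers capture 7.5/12 = 0.625 of each unit of subsidy.

Producer share = 0.625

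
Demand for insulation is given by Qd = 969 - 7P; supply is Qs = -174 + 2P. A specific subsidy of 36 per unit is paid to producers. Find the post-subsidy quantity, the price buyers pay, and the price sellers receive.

Pre-subsidy: 969 - 7P = -174 + 2P gives P* = 127, Q* = 80.
With the subsidy, sellers receive Ps = Pb + 36 for each unit, where Pb is the price buyers pay.
Supply in terms of Pb becomes Qs = -174 + 2(Pb + 36) = -102 + 2Pb. Setting this equal to demand: 969 - 7Pb = -102 + 2Pb, so Pb = 119.
Sellers receive Ps = 119 + 36 = 155; Q' = 969 − 7·119 = 136.

Q' = 136; buyers pay 119; sellers receive 155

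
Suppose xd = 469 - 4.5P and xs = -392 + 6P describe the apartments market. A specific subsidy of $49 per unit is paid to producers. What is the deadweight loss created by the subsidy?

Pre-subsidy: 469 - 4.5P = -392 + 6P gives P* = 82, x* = 100.
With the subsidy, sellers receive Ps = Pb + 49 for each unit, where Pb is the price buyers pay.
Supply in terms of Pb becomes xs = -392 + 6(Pb + 49) = -98 + 6Pb. Setting this equal to demand: 469 - 4.5Pb = -98 + 6Pb, so Pb = 54.
Sellers receive Ps = 54 + 49 = 103; x' = 469 − 4.5·54 = 226.
The subsidy expands output by 226 − 100 = 126 past the efficient level; on those units the gap between marginal cost and willingness to pay runs from 0 up to 49.
DWL = ½ × 49 × 126 = 3087.

Deadweight loss = $3087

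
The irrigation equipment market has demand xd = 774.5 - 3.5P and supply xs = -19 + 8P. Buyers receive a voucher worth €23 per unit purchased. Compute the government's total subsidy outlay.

Government cost = €13547

Pre-subsidy: 774.5 - 3.5P = -19 + 8P gives P* = 69, x* = 533.
With the rebate, buyers effectively pay Pb = Ps − 23, where Ps is the price sellers receive.
Demand in terms of Ps becomes xd = 774.5 − 3.5(Ps − 23) = 855 - 3.5Ps. Setting this equal to supply: 855 - 3.5Ps = -19 + 8Ps, so Ps = 76.
Buyers pay Pb = 76 − 23 = 53; x' = -19 + 8·76 = 589.
Government outlay = subsidy × quantity = 23 × 589 = 13547.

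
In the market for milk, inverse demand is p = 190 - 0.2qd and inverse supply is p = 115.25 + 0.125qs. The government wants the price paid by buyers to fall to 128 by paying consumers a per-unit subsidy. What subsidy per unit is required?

Required subsidy s = 26 per unit

At a buyer price of 128, quantity demanded is 950 − 5·128 = 310.
Sellers supply 310 only when they receive ps = 115.25 + 0.125·310 = 154.
s = ps − pb = 154 − 128 = 26.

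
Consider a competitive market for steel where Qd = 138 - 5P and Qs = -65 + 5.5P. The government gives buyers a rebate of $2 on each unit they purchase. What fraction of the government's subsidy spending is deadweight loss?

DWL / government spending = 55/978

Pre-subsidy: 138 - 5P = -65 + 5.5P gives P* = 58/3, Q* = 124/3.
With the rebate, buyers effectively pay Pb = Ps − 2, where Ps is the price sellers receive.
Demand in terms of Ps becomes Qd = 138 − 5(Ps − 2) = 148 - 5Ps. Setting this equal to supply: 148 - 5Ps = -65 + 5.5Ps, so Ps = 142/7.
Buyers pay Pb = 142/7 − 2 = 128/7; Q' = -65 + 5.5·(142/7) = 326/7.
ΔCS = ½(124/3 + 326/7)(58/3 − 128/7) = 20306/441; ΔPS = ½(124/3 + 326/7)(142/7 − 58/3) = 18460/441.
Government spending = 2 × 326/7 = 652/7.
DWL = ½ × 2 × (326/7 − 124/3) = 110/21; fraction = (110/21) / (652/7) = 55/978.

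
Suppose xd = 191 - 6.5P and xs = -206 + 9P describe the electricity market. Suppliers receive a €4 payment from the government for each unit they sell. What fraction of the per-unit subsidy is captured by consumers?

Consumer share = 18/31

Pre-subsidy: 191 - 6.5P = -206 + 9P gives P* = 794/31, x* = 760/31.
With the subsidy, sellers receive Ps = Pb + 4 for each unit, where Pb is the price buyers pay.
Supply in terms of Pb becomes xs = -206 + 9(Pb + 4) = -170 + 9Pb. Setting this equal to demand: 191 - 6.5Pb = -170 + 9Pb, so Pb = 722/31.
Sellers receive Ps = 722/31 + 4 = 846/31; x' = 191 − 6.5·(722/31) = 1228/31.
Buyers' price falls by P* − Pb = 794/31 − 722/31 = 72/31; sellers' price rises by Ps − P* = 846/31 − 794/31 = 52/31.
So consumers capture (72/31)/4 = 18/31 of each unit of subsidy.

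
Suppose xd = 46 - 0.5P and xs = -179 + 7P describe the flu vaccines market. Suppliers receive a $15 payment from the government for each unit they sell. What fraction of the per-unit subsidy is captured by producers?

Pre-subsidy: 46 - 0.5P = -179 + 7P gives P* = 30, x* = 31.
With the subsidy, sellers receive Ps = Pb + 15 for each unit, where Pb is the price buyers pay.
Supply in terms of Pb becomes xs = -179 + 7(Pb + 15) = -74 + 7Pb. Setting this equal to demand: 46 - 0.5Pb = -74 + 7Pb, so Pb = 16.
Sellers receive Ps = 16 + 15 = 31; x' = 46 − 0.5·16 = 38.
Buyers' price falls by P* − Pb = 30 − 16 = 14; sellers' price rises by Ps − P* = 31 − 30 = 1.
So producers capture 1/15 = 1/15 of each unit of subsidy.

Producer share = 1/15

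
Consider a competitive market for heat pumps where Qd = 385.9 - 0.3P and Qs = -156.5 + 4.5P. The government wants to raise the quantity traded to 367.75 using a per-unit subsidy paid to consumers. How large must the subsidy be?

Required subsidy s = 56 per unit

At Q = 367.75, invert demand for the buyer price: Pb = (385.9 − 367.75)/0.3 = 60.5; invert supply for the seller price: Ps = (367.75 − (-156.5))/4.5 = 116.5.
The subsidy must fill the gap: s = Ps − Pb = 116.5 − 60.5 = 56.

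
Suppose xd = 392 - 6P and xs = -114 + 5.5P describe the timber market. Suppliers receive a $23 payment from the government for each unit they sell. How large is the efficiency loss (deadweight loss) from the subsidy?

Deadweight loss = $759

Pre-subsidy: 392 - 6P = -114 + 5.5P gives P* = 44, x* = 128.
With the subsidy, sellers receive Ps = Pb + 23 for each unit, where Pb is the price buyers pay.
Supply in terms of Pb becomes xs = -114 + 5.5(Pb + 23) = 12.5 + 5.5Pb. Setting this equal to demand: 392 - 6Pb = 12.5 + 5.5Pb, so Pb = 33.
Sellers receive Ps = 33 + 23 = 56; x' = 392 − 6·33 = 194.
The subsidy expands output by 194 − 128 = 66 past the efficient level; on those units the gap between marginal cost and willingness to pay runs from 0 up to 23.
DWL = ½ × 23 × 66 = 759.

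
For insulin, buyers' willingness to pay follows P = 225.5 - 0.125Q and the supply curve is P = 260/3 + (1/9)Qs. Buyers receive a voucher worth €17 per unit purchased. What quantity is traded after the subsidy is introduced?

Pre-subsidy: 225.5 - 0.125Q = 260/3 + (1/9)Q gives Q* = 588 and P* = 152.
With the rebate, buyers effectively pay Pb = Ps − 17, where Ps is the price sellers receive.
On the curves, Pb = 225.5 - 0.125Q and Ps = 260/3 + (1/9)Q; the wedge Ps − Pb = 17 gives 260/3 + (1/9)Q − (225.5 - 0.125Q) = 17, so Q' = 660.
Then Pb = 225.5 − 0.125·660 = 143 and Ps = 260/3 + (1/9)·660 = 160.

Q' = 660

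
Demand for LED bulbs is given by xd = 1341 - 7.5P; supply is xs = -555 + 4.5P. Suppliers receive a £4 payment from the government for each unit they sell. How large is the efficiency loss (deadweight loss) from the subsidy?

Deadweight loss = £22.5

Pre-subsidy: 1341 - 7.5P = -555 + 4.5P gives P* = 158, x* = 156.
With the subsidy, sellers receive Ps = Pb + 4 for each unit, where Pb is the price buyers pay.
Supply in terms of Pb becomes xs = -555 + 4.5(Pb + 4) = -537 + 4.5Pb. Setting this equal to demand: 1341 - 7.5Pb = -537 + 4.5Pb, so Pb = 156.5.
Sellers receive Ps = 156.5 + 4 = 160.5; x' = 1341 − 7.5·156.5 = 167.25.
The subsidy expands output by 167.25 − 156 = 11.25 past the efficient level; on those units the gap between marginal cost and willingness to pay runs from 0 up to 4.
DWL = ½ × 4 × 11.25 = 22.5.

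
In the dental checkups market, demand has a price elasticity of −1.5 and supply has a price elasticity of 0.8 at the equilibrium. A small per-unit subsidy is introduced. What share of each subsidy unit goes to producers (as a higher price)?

Producer share = 15/23

For a small subsidy around the equilibrium, the benefit split depends on the relative slopes, which at a point are proportional to the elasticities.
Buyer share = εs/(εs + |εd|) = 0.8/(0.8 + 1.5) = 8/23; seller share = |εd|/(εs + |εd|) = 15/23.
So producers capture 15/23 of the subsidy.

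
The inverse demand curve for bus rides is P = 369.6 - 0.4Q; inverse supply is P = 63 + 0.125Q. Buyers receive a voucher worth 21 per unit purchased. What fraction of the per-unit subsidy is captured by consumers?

Pre-subsidy: 369.6 - 0.4Q = 63 + 0.125Q gives Q* = 584 and P* = 136.
With the rebate, buyers effectively pay Pb = Ps − 21, where Ps is the price sellers receive.
On the curves, Pb = 369.6 - 0.4Q and Ps = 63 + 0.125Q; the wedge Ps − Pb = 21 gives 63 + 0.125Q − (369.6 - 0.4Q) = 21, so Q' = 624.
Then Pb = 369.6 − 0.4·624 = 120 and Ps = 63 + 0.125·624 = 141.
Buyers' price falls by P* − Pb = 136 − 120 = 16; sellers' price rises by Ps − P* = 141 − 136 = 5.
So consumers capture 16/21 = 16/21 of each unit of subsidy.

Consumer share = 16/21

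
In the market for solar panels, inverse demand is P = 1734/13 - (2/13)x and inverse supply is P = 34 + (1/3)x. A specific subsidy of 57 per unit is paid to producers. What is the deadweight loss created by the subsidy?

Pre-subsidy: 1734/13 - (2/13)x = 34 + (1/3)x gives x* = 204 and P* = 102.
With the subsidy, sellers receive Ps = Pb + 57 for each unit, where Pb is the price buyers pay.
On the curves, Pb = 1734/13 - (2/13)x and Ps = 34 + (1/3)x; the wedge Ps − Pb = 57 gives 34 + (1/3)x − (1734/13 - (2/13)x) = 57, so x' = 321.
Then Pb = 1734/13 − (2/13)·321 = 84 and Ps = 34 + (1/3)·321 = 141.
The subsidy expands output by 321 − 204 = 117 past the efficient level; on those units the gap between marginal cost and willingness to pay runs from 0 up to 57.
DWL = ½ × 57 × 117 = 3334.5.

Deadweight loss = 3334.5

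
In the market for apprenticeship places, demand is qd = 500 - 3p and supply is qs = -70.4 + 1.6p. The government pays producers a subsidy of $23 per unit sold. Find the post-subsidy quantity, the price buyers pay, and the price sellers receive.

q' = 152; buyers pay $116; sellers receive $139

Pre-subsidy: 500 - 3p = -70.4 + 1.6p gives p* = 124, q* = 128.
With the subsidy, sellers receive ps = pb + 23 for each unit, where pb is the price buyers pay.
Supply in terms of pb becomes qs = -70.4 + 1.6(pb + 23) = -33.6 + 1.6pb. Setting this equal to demand: 500 - 3pb = -33.6 + 1.6pb, so pb = 116.
Sellers receive ps = 116 + 23 = 139; q' = 500 − 3·116 = 152.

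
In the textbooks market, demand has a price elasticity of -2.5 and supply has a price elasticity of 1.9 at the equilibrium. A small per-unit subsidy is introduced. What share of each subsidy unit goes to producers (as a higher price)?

Producer share = 25/44

For a small subsidy around the equilibrium, the benefit split depends on the relative slopes, which at a point are proportional to the elasticities.
Buyer share = εs/(εs + |εd|) = 1.9/(1.9 + 2.5) = 19/44; seller share = |εd|/(εs + |εd|) = 25/44.
So producers capture 25/44 of the subsidy.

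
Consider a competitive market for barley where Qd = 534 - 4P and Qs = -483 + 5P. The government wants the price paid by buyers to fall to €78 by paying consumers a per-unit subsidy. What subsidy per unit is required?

Required subsidy s = €63 per unit

At a buyer price of 78, quantity demanded is 534 − 4·78 = 222.
Sellers supply 222 only when they receive Ps with -483 + 5·Ps = 222, i.e. Ps = 141.
s = Ps − Pb = 141 − 78 = 63.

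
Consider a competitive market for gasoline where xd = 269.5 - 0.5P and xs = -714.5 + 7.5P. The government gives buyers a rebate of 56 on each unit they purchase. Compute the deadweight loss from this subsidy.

Deadweight loss = 735

Pre-subsidy: 269.5 - 0.5P = -714.5 + 7.5P gives P* = 123, x* = 208.
With the rebate, buyers effectively pay Pb = Ps − 56, where Ps is the price sellers receive.
Demand in terms of Ps becomes xd = 269.5 − 0.5(Ps − 56) = 297.5 - 0.5Ps. Setting this equal to supply: 297.5 - 0.5Ps = -714.5 + 7.5Ps, so Ps = 126.5.
Buyers pay Pb = 126.5 − 56 = 70.5; x' = -714.5 + 7.5·126.5 = 234.25.
The subsidy expands output by 234.25 − 208 = 26.25 past the efficient level; on those units the gap between marginal cost and willingness to pay runs from 0 up to 56.
DWL = ½ × 56 × 26.25 = 735.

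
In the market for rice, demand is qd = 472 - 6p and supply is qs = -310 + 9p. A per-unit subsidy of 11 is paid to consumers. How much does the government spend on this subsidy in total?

Government cost = 2186.8

Pre-subsidy: 472 - 6p = -310 + 9p gives p* = 782/15, q* = 159.2.
With the rebate, buyers effectively pay pb = ps − 11, where ps is the price sellers receive.
Demand in terms of ps becomes qd = 472 − 6(ps − 11) = 538 - 6ps. Setting this equal to supply: 538 - 6ps = -310 + 9ps, so ps = 848/15.
Buyers pay pb = 848/15 − 11 = 683/15; q' = -310 + 9·(848/15) = 198.8.
Government outlay = subsidy × quantity = 11 × 198.8 = 2186.8.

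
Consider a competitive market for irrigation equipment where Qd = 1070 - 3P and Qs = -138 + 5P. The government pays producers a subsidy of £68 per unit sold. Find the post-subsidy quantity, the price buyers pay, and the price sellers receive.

Q' = 744.5; buyers pay £108.5; sellers receive £176.5

Pre-subsidy: 1070 - 3P = -138 + 5P gives P* = 151, Q* = 617.
With the subsidy, sellers receive Ps = Pb + 68 for each unit, where Pb is the price buyers pay.
Supply in terms of Pb becomes Qs = -138 + 5(Pb + 68) = 202 + 5Pb. Setting this equal to demand: 1070 - 3Pb = 202 + 5Pb, so Pb = 108.5.
Sellers receive Ps = 108.5 + 68 = 176.5; Q' = 1070 − 3·108.5 = 744.5.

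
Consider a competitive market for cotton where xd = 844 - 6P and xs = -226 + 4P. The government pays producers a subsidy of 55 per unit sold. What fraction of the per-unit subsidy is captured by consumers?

Consumer share = 0.4

Pre-subsidy: 844 - 6P = -226 + 4P gives P* = 107, x* = 202.
With the subsidy, sellers receive Ps = Pb + 55 for each unit, where Pb is the price buyers pay.
Supply in terms of Pb becomes xs = -226 + 4(Pb + 55) = -6 + 4Pb. Setting this equal to demand: 844 - 6Pb = -6 + 4Pb, so Pb = 85.
Sellers receive Ps = 85 + 55 = 140; x' = 844 − 6·85 = 334.
Buyers' price falls by P* − Pb = 107 − 85 = 22; sellers' price rises by Ps − P* = 140 − 107 = 33.
So consumers capture 22/55 = 0.4 of each unit of subsidy.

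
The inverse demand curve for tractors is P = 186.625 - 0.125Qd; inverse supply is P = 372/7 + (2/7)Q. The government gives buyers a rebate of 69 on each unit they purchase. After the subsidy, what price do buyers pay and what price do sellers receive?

Buyers pay 125; sellers receive 194

Pre-subsidy: 186.625 - 0.125Q = 372/7 + (2/7)Q gives Q* = 325 and P* = 146.
With the rebate, buyers effectively pay Pb = Ps − 69, where Ps is the price sellers receive.
On the curves, Pb = 186.625 - 0.125Q and Ps = 372/7 + (2/7)Q; the wedge Ps − Pb = 69 gives 372/7 + (2/7)Q − (186.625 - 0.125Q) = 69, so Q' = 493.
Then Pb = 186.625 − 0.125·493 = 125 and Ps = 372/7 + (2/7)·493 = 194.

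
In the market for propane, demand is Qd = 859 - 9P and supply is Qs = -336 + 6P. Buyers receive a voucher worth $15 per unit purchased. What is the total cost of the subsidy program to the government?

Government cost = $2940

Pre-subsidy: 859 - 9P = -336 + 6P gives P* = 239/3, Q* = 142.
With the rebate, buyers effectively pay Pb = Ps − 15, where Ps is the price sellers receive.
Demand in terms of Ps becomes Qd = 859 − 9(Ps − 15) = 994 - 9Ps. Setting this equal to supply: 994 - 9Ps = -336 + 6Ps, so Ps = 266/3.
Buyers pay Pb = 266/3 − 15 = 221/3; Q' = -336 + 6·(266/3) = 196.
Government outlay = subsidy × quantity = 15 × 196 = 2940.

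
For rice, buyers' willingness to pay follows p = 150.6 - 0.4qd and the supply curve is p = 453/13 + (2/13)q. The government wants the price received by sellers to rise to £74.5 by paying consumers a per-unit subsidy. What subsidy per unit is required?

Required subsidy s = £27 per unit

At a seller price of 74.5, quantity supplied is -226.5 + 6.5·74.5 = 257.75.
Buyers absorb 257.75 only when they pay pb = 150.6 − 0.4·257.75 = 47.5.
s = ps − pb = 74.5 − 47.5 = 27.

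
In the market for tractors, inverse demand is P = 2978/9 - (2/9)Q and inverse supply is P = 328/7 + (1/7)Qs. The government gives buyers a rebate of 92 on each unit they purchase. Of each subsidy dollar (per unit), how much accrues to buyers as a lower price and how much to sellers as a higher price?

Buyers gain 56 per unit; sellers gain 36 per unit

Pre-subsidy: 2978/9 - (2/9)Q = 328/7 + (1/7)Q gives Q* = 778 and P* = 158.
With the rebate, buyers effectively pay Pb = Ps − 92, where Ps is the price sellers receive.
On the curves, Pb = 2978/9 - (2/9)Q and Ps = 328/7 + (1/7)Q; the wedge Ps − Pb = 92 gives 328/7 + (1/7)Q − (2978/9 - (2/9)Q) = 92, so Q' = 1030.
Then Pb = 2978/9 − (2/9)·1030 = 102 and Ps = 328/7 + (1/7)·1030 = 194.
Buyers' price falls by P* − Pb = 158 − 102 = 56; sellers' price rises by Ps − P* = 194 − 158 = 36.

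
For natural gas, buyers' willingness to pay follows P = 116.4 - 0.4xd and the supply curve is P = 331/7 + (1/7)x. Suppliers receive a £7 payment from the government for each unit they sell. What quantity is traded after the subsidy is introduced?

x' = 2664/19

Pre-subsidy: 116.4 - 0.4x = 331/7 + (1/7)x gives x* = 2419/19 and P* = 1244/19.
With the subsidy, sellers receive Ps = Pb + 7 for each unit, where Pb is the price buyers pay.
On the curves, Pb = 116.4 - 0.4x and Ps = 331/7 + (1/7)x; the wedge Ps − Pb = 7 gives 331/7 + (1/7)x − (116.4 - 0.4x) = 7, so x' = 2664/19.
Then Pb = 116.4 − 0.4·(2664/19) = 1146/19 and Ps = 331/7 + (1/7)·(2664/19) = 1279/19.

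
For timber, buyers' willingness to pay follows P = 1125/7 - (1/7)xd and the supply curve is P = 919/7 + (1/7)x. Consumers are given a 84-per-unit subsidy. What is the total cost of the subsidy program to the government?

Government cost = 33348

Pre-subsidy: 1125/7 - (1/7)x = 919/7 + (1/7)x gives x* = 103 and P* = 146.
With the rebate, buyers effectively pay Pb = Ps − 84, where Ps is the price sellers receive.
On the curves, Pb = 1125/7 - (1/7)x and Ps = 919/7 + (1/7)x; the wedge Ps − Pb = 84 gives 919/7 + (1/7)x − (1125/7 - (1/7)x) = 84, so x' = 397.
Then Pb = 1125/7 − (1/7)·397 = 104 and Ps = 919/7 + (1/7)·397 = 188.
Government outlay = subsidy × quantity = 84 × 397 = 33348.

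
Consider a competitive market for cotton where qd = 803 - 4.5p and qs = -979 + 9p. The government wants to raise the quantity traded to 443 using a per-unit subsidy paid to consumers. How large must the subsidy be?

At q = 443, invert demand for the buyer price: pb = (803 − 443)/4.5 = 80; invert supply for the seller price: ps = (443 − (-979))/9 = 158.
The subsidy must fill the gap: s = ps − pb = 158 − 80 = 78.

Required subsidy s = 78 per unit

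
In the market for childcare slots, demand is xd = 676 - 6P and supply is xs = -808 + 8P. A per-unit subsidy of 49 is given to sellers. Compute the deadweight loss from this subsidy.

Pre-subsidy: 676 - 6P = -808 + 8P gives P* = 106, x* = 40.
With the subsidy, sellers receive Ps = Pb + 49 for each unit, where Pb is the price buyers pay.
Supply in terms of Pb becomes xs = -808 + 8(Pb + 49) = -416 + 8Pb. Setting this equal to demand: 676 - 6Pb = -416 + 8Pb, so Pb = 78.
Sellers receive Ps = 78 + 49 = 127; x' = 676 − 6·78 = 208.
The subsidy expands output by 208 − 40 = 168 past the efficient level; on those units the gap between marginal cost and willingness to pay runs from 0 up to 49.
DWL = ½ × 49 × 168 = 4116.

Deadweight loss = 4116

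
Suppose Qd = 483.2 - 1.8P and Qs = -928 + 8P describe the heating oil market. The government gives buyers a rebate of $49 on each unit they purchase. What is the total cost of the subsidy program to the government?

Pre-subsidy: 483.2 - 1.8P = -928 + 8P gives P* = 144, Q* = 224.
With the rebate, buyers effectively pay Pb = Ps − 49, where Ps is the price sellers receive.
Demand in terms of Ps becomes Qd = 483.2 − 1.8(Ps − 49) = 571.4 - 1.8Ps. Setting this equal to supply: 571.4 - 1.8Ps = -928 + 8Ps, so Ps = 153.
Buyers pay Pb = 153 − 49 = 104; Q' = -928 + 8·153 = 296.
Government outlay = subsidy × quantity = 49 × 296 = 14504.

Government cost = $14504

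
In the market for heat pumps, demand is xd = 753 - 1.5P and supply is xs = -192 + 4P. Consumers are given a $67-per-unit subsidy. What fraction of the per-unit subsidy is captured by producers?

Producer share = 3/11

Pre-subsidy: 753 - 1.5P = -192 + 4P gives P* = 1890/11, x* = 5448/11.
With the rebate, buyers effectively pay Pb = Ps − 67, where Ps is the price sellers receive.
Demand in terms of Ps becomes xd = 753 − 1.5(Ps − 67) = 853.5 - 1.5Ps. Setting this equal to supply: 853.5 - 1.5Ps = -192 + 4Ps, so Ps = 2091/11.
Buyers pay Pb = 2091/11 − 67 = 1354/11; x' = -192 + 4·(2091/11) = 6252/11.
Buyers' price falls by P* − Pb = 1890/11 − 1354/11 = 536/11; sellers' price rises by Ps − P* = 2091/11 − 1890/11 = 201/11.
So producers capture (201/11)/67 = 3/11 of each unit of subsidy.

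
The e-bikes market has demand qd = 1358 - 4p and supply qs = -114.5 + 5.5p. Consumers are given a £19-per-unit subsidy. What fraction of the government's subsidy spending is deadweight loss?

Pre-subsidy: 1358 - 4p = -114.5 + 5.5p gives p* = 155, q* = 738.
With the rebate, buyers effectively pay pb = ps − 19, where ps is the price sellers receive.
Demand in terms of ps becomes qd = 1358 − 4(ps − 19) = 1434 - 4ps. Setting this equal to supply: 1434 - 4ps = -114.5 + 5.5ps, so ps = 163.
Buyers pay pb = 163 − 19 = 144; q' = -114.5 + 5.5·163 = 782.
ΔCS = ½(738 + 782)(155 − 144) = 8360; ΔPS = ½(738 + 782)(163 − 155) = 6080.
Government spending = 19 × 782 = 14858.
DWL = ½ × 19 × (782 − 738) = 418; fraction = 418 / 14858 = 11/391.

DWL / government spending = 11/391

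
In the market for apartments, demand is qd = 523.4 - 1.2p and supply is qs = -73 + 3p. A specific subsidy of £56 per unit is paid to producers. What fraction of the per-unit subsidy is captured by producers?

Pre-subsidy: 523.4 - 1.2p = -73 + 3p gives p* = 142, q* = 353.
With the subsidy, sellers receive ps = pb + 56 for each unit, where pb is the price buyers pay.
Supply in terms of pb becomes qs = -73 + 3(pb + 56) = 95 + 3pb. Setting this equal to demand: 523.4 - 1.2pb = 95 + 3pb, so pb = 102.
Sellers receive ps = 102 + 56 = 158; q' = 523.4 − 1.2·102 = 401.
Buyers' price falls by p* − pb = 142 − 102 = 40; sellers' price rises by ps − p* = 158 − 142 = 16.
So producers capture 16/56 = 2/7 of each unit of subsidy.

Producer share = 2/7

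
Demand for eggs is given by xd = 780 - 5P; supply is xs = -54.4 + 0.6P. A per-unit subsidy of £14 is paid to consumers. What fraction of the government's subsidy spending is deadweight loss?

DWL / government spending = 3/34

Pre-subsidy: 780 - 5P = -54.4 + 0.6P gives P* = 149, x* = 35.
With the rebate, buyers effectively pay Pb = Ps − 14, where Ps is the price sellers receive.
Demand in terms of Ps becomes xd = 780 − 5(Ps − 14) = 850 - 5Ps. Setting this equal to supply: 850 - 5Ps = -54.4 + 0.6Ps, so Ps = 161.5.
Buyers pay Pb = 161.5 − 14 = 147.5; x' = -54.4 + 0.6·161.5 = 42.5.
ΔCS = ½(35 + 42.5)(149 − 147.5) = 58.125; ΔPS = ½(35 + 42.5)(161.5 − 149) = 484.375.
Government spending = 14 × 42.5 = 595.
DWL = ½ × 14 × (42.5 − 35) = 52.5; fraction = 52.5 / 595 = 3/34.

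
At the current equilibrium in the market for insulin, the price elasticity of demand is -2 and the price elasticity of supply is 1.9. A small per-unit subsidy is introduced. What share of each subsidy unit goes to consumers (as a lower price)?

For a small subsidy around the equilibrium, the benefit split depends on the relative slopes, which at a point are proportional to the elasticities.
Buyer share = εs/(εs + |εd|) = 1.9/(1.9 + 2) = 19/39; seller share = |εd|/(εs + |εd|) = 20/39.

Consumer share = 19/39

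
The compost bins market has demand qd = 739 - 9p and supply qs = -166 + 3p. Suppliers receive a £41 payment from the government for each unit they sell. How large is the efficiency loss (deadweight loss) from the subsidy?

Pre-subsidy: 739 - 9p = -166 + 3p gives p* = 905/12, q* = 60.25.
With the subsidy, sellers receive ps = pb + 41 for each unit, where pb is the price buyers pay.
Supply in terms of pb becomes qs = -166 + 3(pb + 41) = -43 + 3pb. Setting this equal to demand: 739 - 9pb = -43 + 3pb, so pb = 391/6.
Sellers receive ps = 391/6 + 41 = 637/6; q' = 739 − 9·(391/6) = 152.5.
The subsidy expands output by 152.5 − 60.25 = 92.25 past the efficient level; on those units the gap between marginal cost and willingness to pay runs from 0 up to 41.
DWL = ½ × 41 × 92.25 = 1891.125.

Deadweight loss = £1891.125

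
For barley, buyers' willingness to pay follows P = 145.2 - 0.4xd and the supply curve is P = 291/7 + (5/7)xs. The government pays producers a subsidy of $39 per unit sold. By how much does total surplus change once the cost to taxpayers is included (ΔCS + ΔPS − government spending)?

Pre-subsidy: 145.2 - 0.4x = 291/7 + (5/7)x gives x* = 93 and P* = 108.
With the subsidy, sellers receive Ps = Pb + 39 for each unit, where Pb is the price buyers pay.
On the curves, Pb = 145.2 - 0.4x and Ps = 291/7 + (5/7)x; the wedge Ps − Pb = 39 gives 291/7 + (5/7)x − (145.2 - 0.4x) = 39, so x' = 128.
Then Pb = 145.2 − 0.4·128 = 94 and Ps = 291/7 + (5/7)·128 = 133.
ΔCS = ½(93 + 128)(108 − 94) = 1547; ΔPS = ½(93 + 128)(133 − 108) = 2762.5.
Government spending = 39 × 128 = 4992.
Net change = 1547 + 2762.5 − 4992 = -682.5. The loss equals the DWL triangle ½·39·35.

Net change in total surplus = -$682.5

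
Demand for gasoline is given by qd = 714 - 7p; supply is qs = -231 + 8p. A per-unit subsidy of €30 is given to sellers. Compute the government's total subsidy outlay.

Government cost = €11550

Pre-subsidy: 714 - 7p = -231 + 8p gives p* = 63, q* = 273.
With the subsidy, sellers receive ps = pb + 30 for each unit, where pb is the price buyers pay.
Supply in terms of pb becomes qs = -231 + 8(pb + 30) = 9 + 8pb. Setting this equal to demand: 714 - 7pb = 9 + 8pb, so pb = 47.
Sellers receive ps = 47 + 30 = 77; q' = 714 − 7·47 = 385.
Government outlay = subsidy × quantity = 30 × 385 = 11550.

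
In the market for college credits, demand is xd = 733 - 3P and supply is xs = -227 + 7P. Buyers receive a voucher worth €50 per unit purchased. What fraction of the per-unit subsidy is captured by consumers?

Pre-subsidy: 733 - 3P = -227 + 7P gives P* = 96, x* = 445.
With the rebate, buyers effectively pay Pb = Ps − 50, where Ps is the price sellers receive.
Demand in terms of Ps becomes xd = 733 − 3(Ps − 50) = 883 - 3Ps. Setting this equal to supply: 883 - 3Ps = -227 + 7Ps, so Ps = 111.
Buyers pay Pb = 111 − 50 = 61; x' = -227 + 7·111 = 550.
Buyers' price falls by P* − Pb = 96 − 61 = 35; sellers' price rises by Ps − P* = 111 − 96 = 15.
So consumers capture 35/50 = 0.7 of each unit of subsidy.

Consumer share = 0.7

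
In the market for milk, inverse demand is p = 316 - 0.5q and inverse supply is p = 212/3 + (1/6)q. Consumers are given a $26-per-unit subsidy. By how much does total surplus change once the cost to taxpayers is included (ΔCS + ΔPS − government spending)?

Pre-subsidy: 316 - 0.5q = 212/3 + (1/6)q gives q* = 368 and p* = 132.
With the rebate, buyers effectively pay pb = ps − 26, where ps is the price sellers receive.
On the curves, pb = 316 - 0.5q and ps = 212/3 + (1/6)q; the wedge ps − pb = 26 gives 212/3 + (1/6)q − (316 - 0.5q) = 26, so q' = 407.
Then pb = 316 − 0.5·407 = 112.5 and ps = 212/3 + (1/6)·407 = 138.5.
ΔCS = ½(368 + 407)(132 − 112.5) = 7556.25; ΔPS = ½(368 + 407)(138.5 − 132) = 2518.75.
Government spending = 26 × 407 = 10582.
Net change = 7556.25 + 2518.75 − 10582 = -507. The loss equals the DWL triangle ½·26·39.

Net change in total surplus = -$507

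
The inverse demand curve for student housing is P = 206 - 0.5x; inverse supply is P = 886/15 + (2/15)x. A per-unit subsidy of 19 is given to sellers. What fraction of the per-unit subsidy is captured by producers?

Producer share = 4/19

Pre-subsidy: 206 - 0.5x = 886/15 + (2/15)x gives x* = 232 and P* = 90.
With the subsidy, sellers receive Ps = Pb + 19 for each unit, where Pb is the price buyers pay.
On the curves, Pb = 206 - 0.5x and Ps = 886/15 + (2/15)x; the wedge Ps − Pb = 19 gives 886/15 + (2/15)x − (206 - 0.5x) = 19, so x' = 262.
Then Pb = 206 − 0.5·262 = 75 and Ps = 886/15 + (2/15)·262 = 94.
Buyers' price falls by P* − Pb = 90 − 75 = 15; sellers' price rises by Ps − P* = 94 − 90 = 4.
So producers capture 4/19 = 4/19 of each unit of subsidy.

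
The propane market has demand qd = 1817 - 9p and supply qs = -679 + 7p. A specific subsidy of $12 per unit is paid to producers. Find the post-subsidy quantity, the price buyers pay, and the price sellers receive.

q' = 460.25; buyers pay $150.75; sellers receive $162.75

Pre-subsidy: 1817 - 9p = -679 + 7p gives p* = 156, q* = 413.
With the subsidy, sellers receive ps = pb + 12 for each unit, where pb is the price buyers pay.
Supply in terms of pb becomes qs = -679 + 7(pb + 12) = -595 + 7pb. Setting this equal to demand: 1817 - 9pb = -595 + 7pb, so pb = 150.75.
Sellers receive ps = 150.75 + 12 = 162.75; q' = 1817 − 9·150.75 = 460.25.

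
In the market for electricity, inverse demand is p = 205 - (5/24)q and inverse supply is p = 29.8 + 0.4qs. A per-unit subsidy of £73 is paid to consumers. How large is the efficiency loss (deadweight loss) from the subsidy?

Deadweight loss = £4380

Pre-subsidy: 205 - (5/24)q = 29.8 + 0.4q gives q* = 288 and p* = 145.
With the rebate, buyers effectively pay pb = ps − 73, where ps is the price sellers receive.
On the curves, pb = 205 - (5/24)q and ps = 29.8 + 0.4q; the wedge ps − pb = 73 gives 29.8 + 0.4q − (205 - (5/24)q) = 73, so q' = 408.
Then pb = 205 − (5/24)·408 = 120 and ps = 29.8 + 0.4·408 = 193.
The subsidy expands output by 408 − 288 = 120 past the efficient level; on those units the gap between marginal cost and willingness to pay runs from 0 up to 73.
DWL = ½ × 73 × 120 = 4380.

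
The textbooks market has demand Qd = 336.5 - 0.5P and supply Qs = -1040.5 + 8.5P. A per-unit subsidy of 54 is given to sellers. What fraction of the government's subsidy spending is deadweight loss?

Pre-subsidy: 336.5 - 0.5P = -1040.5 + 8.5P gives P* = 153, Q* = 260.
With the subsidy, sellers receive Ps = Pb + 54 for each unit, where Pb is the price buyers pay.
Supply in terms of Pb becomes Qs = -1040.5 + 8.5(Pb + 54) = -581.5 + 8.5Pb. Setting this equal to demand: 336.5 - 0.5Pb = -581.5 + 8.5Pb, so Pb = 102.
Sellers receive Ps = 102 + 54 = 156; Q' = 336.5 − 0.5·102 = 285.5.
ΔCS = ½(260 + 285.5)(153 − 102) = 13910.25; ΔPS = ½(260 + 285.5)(156 − 153) = 818.25.
Government spending = 54 × 285.5 = 15417.
DWL = ½ × 54 × (285.5 − 260) = 688.5; fraction = 688.5 / 15417 = 51/1142.

DWL / government spending = 51/1142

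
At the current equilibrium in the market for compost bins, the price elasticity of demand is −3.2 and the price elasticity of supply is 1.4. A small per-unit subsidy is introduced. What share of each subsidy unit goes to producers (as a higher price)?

For a small subsidy around the equilibrium, the benefit split depends on the relative slopes, which at a point are proportional to the elasticities.
Buyer share = εs/(εs + |εd|) = 1.4/(1.4 + 3.2) = 7/23; seller share = |εd|/(εs + |εd|) = 16/23.
So producers capture 16/23 of the subsidy.

Producer share = 16/23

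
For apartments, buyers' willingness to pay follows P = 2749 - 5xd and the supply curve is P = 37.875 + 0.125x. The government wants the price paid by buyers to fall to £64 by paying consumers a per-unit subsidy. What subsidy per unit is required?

Required subsidy s = £41 per unit

At a buyer price of 64, quantity demanded is 549.8 − 0.2·64 = 537.
Sellers supply 537 only when they receive Ps = 37.875 + 0.125·537 = 105.
s = Ps − Pb = 105 − 64 = 41.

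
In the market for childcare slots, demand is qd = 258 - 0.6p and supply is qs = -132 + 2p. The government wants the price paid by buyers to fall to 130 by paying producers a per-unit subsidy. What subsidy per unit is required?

At a buyer price of 130, quantity demanded is 258 − 0.6·130 = 180.
Sellers supply 180 only when they receive ps with -132 + 2·ps = 180, i.e. ps = 156.
s = ps − pb = 156 − 130 = 26.

Required subsidy s = 26 per unit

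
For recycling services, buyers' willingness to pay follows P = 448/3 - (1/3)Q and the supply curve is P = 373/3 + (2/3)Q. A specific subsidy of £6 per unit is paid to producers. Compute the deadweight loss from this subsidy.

Pre-subsidy: 448/3 - (1/3)Q = 373/3 + (2/3)Q gives Q* = 25 and P* = 141.
With the subsidy, sellers receive Ps = Pb + 6 for each unit, where Pb is the price buyers pay.
On the curves, Pb = 448/3 - (1/3)Q and Ps = 373/3 + (2/3)Q; the wedge Ps − Pb = 6 gives 373/3 + (2/3)Q − (448/3 - (1/3)Q) = 6, so Q' = 31.
Then Pb = 448/3 − (1/3)·31 = 139 and Ps = 373/3 + (2/3)·31 = 145.
The subsidy expands output by 31 − 25 = 6 past the efficient level; on those units the gap between marginal cost and willingness to pay runs from 0 up to 6.
DWL = ½ × 6 × 6 = 18.

Deadweight loss = £18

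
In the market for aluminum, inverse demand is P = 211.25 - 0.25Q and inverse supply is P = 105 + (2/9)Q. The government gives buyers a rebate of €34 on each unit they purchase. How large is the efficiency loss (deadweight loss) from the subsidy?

Pre-subsidy: 211.25 - 0.25Q = 105 + (2/9)Q gives Q* = 225 and P* = 155.
With the rebate, buyers effectively pay Pb = Ps − 34, where Ps is the price sellers receive.
On the curves, Pb = 211.25 - 0.25Q and Ps = 105 + (2/9)Q; the wedge Ps − Pb = 34 gives 105 + (2/9)Q − (211.25 - 0.25Q) = 34, so Q' = 297.
Then Pb = 211.25 − 0.25·297 = 137 and Ps = 105 + (2/9)·297 = 171.
The subsidy expands output by 297 − 225 = 72 past the efficient level; on those units the gap between marginal cost and willingness to pay runs from 0 up to 34.
DWL = ½ × 34 × 72 = 1224.

Deadweight loss = €1224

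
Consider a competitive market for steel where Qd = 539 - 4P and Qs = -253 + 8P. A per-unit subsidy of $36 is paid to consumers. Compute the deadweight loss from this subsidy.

Pre-subsidy: 539 - 4P = -253 + 8P gives P* = 66, Q* = 275.
With the rebate, buyers effectively pay Pb = Ps − 36, where Ps is the price sellers receive.
Demand in terms of Ps becomes Qd = 539 − 4(Ps − 36) = 683 - 4Ps. Setting this equal to supply: 683 - 4Ps = -253 + 8Ps, so Ps = 78.
Buyers pay Pb = 78 − 36 = 42; Q' = -253 + 8·78 = 371.
The subsidy expands output by 371 − 275 = 96 past the efficient level; on those units the gap between marginal cost and willingness to pay runs from 0 up to 36.
DWL = ½ × 36 × 96 = 1728.

Deadweight loss = $1728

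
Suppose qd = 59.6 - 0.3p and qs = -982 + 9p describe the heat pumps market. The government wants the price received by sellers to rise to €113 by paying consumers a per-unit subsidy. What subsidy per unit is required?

At a seller price of 113, quantity supplied is -982 + 9·113 = 35.
Buyers absorb 35 only when they pay pb with 59.6 − 0.3·pb = 35, i.e. pb = 82.
s = ps − pb = 113 − 82 = 31.

Required subsidy s = €31 per unit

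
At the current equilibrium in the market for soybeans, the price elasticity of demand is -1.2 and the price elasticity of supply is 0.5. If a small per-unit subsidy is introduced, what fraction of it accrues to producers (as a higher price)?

For a small subsidy around the equilibrium, the benefit split depends on the relative slopes, which at a point are proportional to the elasticities.
Buyer share = εs/(εs + |εd|) = 0.5/(0.5 + 1.2) = 5/17; seller share = |εd|/(εs + |εd|) = 12/17.
So producers capture 12/17 of the subsidy.

Producer share = 12/17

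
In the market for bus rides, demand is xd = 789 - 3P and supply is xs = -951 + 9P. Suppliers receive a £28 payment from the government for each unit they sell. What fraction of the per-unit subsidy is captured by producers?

Pre-subsidy: 789 - 3P = -951 + 9P gives P* = 145, x* = 354.
With the subsidy, sellers receive Ps = Pb + 28 for each unit, where Pb is the price buyers pay.
Supply in terms of Pb becomes xs = -951 + 9(Pb + 28) = -699 + 9Pb. Setting this equal to demand: 789 - 3Pb = -699 + 9Pb, so Pb = 124.
Sellers receive Ps = 124 + 28 = 152; x' = 789 − 3·124 = 417.
Buyers' price falls by P* − Pb = 145 − 124 = 21; sellers' price rises by Ps − P* = 152 − 145 = 7.
So producers capture 7/28 = 0.25 of each unit of subsidy.

Producer share = 0.25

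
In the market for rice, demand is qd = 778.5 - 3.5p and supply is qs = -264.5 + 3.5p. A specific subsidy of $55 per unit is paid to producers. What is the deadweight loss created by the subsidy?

Deadweight loss = $2646.875

Pre-subsidy: 778.5 - 3.5p = -264.5 + 3.5p gives p* = 149, q* = 257.
With the subsidy, sellers receive ps = pb + 55 for each unit, where pb is the price buyers pay.
Supply in terms of pb becomes qs = -264.5 + 3.5(pb + 55) = -72 + 3.5pb. Setting this equal to demand: 778.5 - 3.5pb = -72 + 3.5pb, so pb = 121.5.
Sellers receive ps = 121.5 + 55 = 176.5; q' = 778.5 − 3.5·121.5 = 353.25.
The subsidy expands output by 353.25 − 257 = 96.25 past the efficient level; on those units the gap between marginal cost and willingness to pay runs from 0 up to 55.
DWL = ½ × 55 × 96.25 = 2646.875.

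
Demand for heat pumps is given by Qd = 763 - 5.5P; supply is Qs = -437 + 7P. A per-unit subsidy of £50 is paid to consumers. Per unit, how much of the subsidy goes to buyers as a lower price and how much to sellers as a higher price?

Buyers gain £28 per unit; sellers gain £22 per unit

Pre-subsidy: 763 - 5.5P = -437 + 7P gives P* = 96, Q* = 235.
With the rebate, buyers effectively pay Pb = Ps − 50, where Ps is the price sellers receive.
Demand in terms of Ps becomes Qd = 763 − 5.5(Ps − 50) = 1038 - 5.5Ps. Setting this equal to supply: 1038 - 5.5Ps = -437 + 7Ps, so Ps = 118.
Buyers pay Pb = 118 − 50 = 68; Q' = -437 + 7·118 = 389.
Buyers' price falls by P* − Pb = 96 − 68 = 28; sellers' price rises by Ps − P* = 118 − 96 = 22.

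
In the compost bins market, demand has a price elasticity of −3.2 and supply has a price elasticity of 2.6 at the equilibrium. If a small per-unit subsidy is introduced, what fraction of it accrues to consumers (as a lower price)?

For a small subsidy around the equilibrium, the benefit split depends on the relative slopes, which at a point are proportional to the elasticities.
Buyer share = εs/(εs + |εd|) = 2.6/(2.6 + 3.2) = 13/29; seller share = |εd|/(εs + |εd|) = 16/29.

Consumer share = 13/29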